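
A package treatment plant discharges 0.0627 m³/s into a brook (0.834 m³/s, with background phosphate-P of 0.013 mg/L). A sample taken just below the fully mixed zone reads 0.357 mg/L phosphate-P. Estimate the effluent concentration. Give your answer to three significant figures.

Mass balance: 0.8340·0.01300 + 0.06270·Cₑ = 0.8967·0.3570
→ Cₑ = (0.8967·0.3570 − 0.8340·0.01300) / 0.06270 = 4.933 mg/L.

4.93 mg/L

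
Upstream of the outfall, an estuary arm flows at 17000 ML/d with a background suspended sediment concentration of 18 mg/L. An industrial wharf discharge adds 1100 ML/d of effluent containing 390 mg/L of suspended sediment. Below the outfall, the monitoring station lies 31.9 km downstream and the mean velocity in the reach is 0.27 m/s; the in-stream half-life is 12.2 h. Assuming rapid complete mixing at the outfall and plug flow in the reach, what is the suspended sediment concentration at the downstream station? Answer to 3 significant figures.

Flow-weighted average: C = (17000·18.00 + 1100·390.0) / 18100 = 735000/18100 = 40.61 mg/L.
Travel time t = 31.9·1000 / 0.27 = 118100 s = 32.82 h.
Half-life 12.2 h → k = ln 2 / 12.2 = 0.05682 h⁻¹ = 1.364 d⁻¹.
Applying C = C₀e^(−kt): 40.61 × 0.1550 = 6.292 mg/L.

6.29 mg/L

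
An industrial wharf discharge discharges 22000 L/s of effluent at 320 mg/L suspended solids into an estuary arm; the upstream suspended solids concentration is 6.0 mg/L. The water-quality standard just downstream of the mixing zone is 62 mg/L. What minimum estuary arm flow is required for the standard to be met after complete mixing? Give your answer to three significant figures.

Set C_mix = 62: (Q·6.000 + 22000·320.0) / (Q + 22000) = 62
→ Q = 22000·(320.0 − 62)/(62 − 6.000) = 101400 L/s.

101000 L/s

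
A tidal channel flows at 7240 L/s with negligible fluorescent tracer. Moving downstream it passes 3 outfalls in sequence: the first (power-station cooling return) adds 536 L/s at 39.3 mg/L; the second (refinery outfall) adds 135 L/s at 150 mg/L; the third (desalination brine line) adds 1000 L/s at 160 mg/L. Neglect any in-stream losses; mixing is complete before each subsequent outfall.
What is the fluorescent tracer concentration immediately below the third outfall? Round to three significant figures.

Outfall 1: combined Q = 7776 L/s; C = (7240·0 + 536.0·39.30)/7776 = 2.709 mg/L.
Outfall 2: combined Q = 7911 L/s; C = (7776·2.709 + 135.0·150.0)/7911 = 5.222 mg/L.
Outfall 3: combined Q = 8911 L/s; C = (7911·5.222 + 1000·160.0)/8911 = 22.59 mg/L.

22.6 mg/L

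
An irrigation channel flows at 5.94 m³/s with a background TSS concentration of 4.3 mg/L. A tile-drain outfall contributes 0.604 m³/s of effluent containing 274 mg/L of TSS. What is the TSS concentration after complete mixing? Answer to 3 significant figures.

29.2 mg/L

Mass balance: C = (5.940·4.300 + 0.6040·274.0) / 6.544 = 191.0/6.544 = 29.19 mg/L.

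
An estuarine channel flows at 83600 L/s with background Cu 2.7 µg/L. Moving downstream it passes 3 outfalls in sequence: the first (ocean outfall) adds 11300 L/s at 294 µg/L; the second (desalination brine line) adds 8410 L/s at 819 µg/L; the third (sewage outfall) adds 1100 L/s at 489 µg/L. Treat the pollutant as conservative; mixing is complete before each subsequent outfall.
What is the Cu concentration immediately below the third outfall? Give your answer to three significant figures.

After outfall 1: Q = 83600 + 11300 = 94900 L/s; C = (83600·2.700 + 11300·294.0)/94900 = 37.39 µg/L.
After outfall 2: Q = 94900 + 8410 = 103300 L/s; C = (94900·37.39 + 8410·819.0)/103300 = 101.0 µg/L.
After outfall 3: Q = 103300 + 1100 = 104400 L/s; C = (103300·101.0 + 1100·489.0)/104400 = 105.1 µg/L.

105 µg/L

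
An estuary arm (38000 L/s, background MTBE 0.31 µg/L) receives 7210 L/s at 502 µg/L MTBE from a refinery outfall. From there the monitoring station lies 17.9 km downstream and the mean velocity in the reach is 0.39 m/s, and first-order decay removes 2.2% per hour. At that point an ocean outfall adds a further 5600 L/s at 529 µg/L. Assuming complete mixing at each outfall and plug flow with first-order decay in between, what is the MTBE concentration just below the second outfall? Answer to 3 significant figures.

112 µg/L

Mixed concentration C = ΣQC/ΣQ = (38000·0.3100 + 7210·502.0) / 45210 = 3631000/45210 = 80.32 µg/L; combined flow 45210 L/s.
Travel time t = 17.9·1000 / 0.39 = 45900 s = 12.75 h.
2.2%/h lost → k = −ln(1 − 0.022) = 0.02225 h⁻¹.
First-order decay: C = 80.32·exp(−k·t) = 80.32·0.7531 = 60.48 µg/L.
At the second outfall, C = (45210·60.48 + 5600·529.0) / (45210 + 5600) = 112.1 µg/L.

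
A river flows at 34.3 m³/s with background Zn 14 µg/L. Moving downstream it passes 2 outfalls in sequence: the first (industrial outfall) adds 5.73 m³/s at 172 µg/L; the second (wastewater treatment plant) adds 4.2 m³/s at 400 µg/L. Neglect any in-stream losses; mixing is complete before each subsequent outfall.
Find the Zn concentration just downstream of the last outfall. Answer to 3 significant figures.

71.1 µg/L

Below outfall 1: Q → 40.03 m³/s, C = (34.30·14.00 + 5.730·172.0)/40.03 = 36.62 µg/L.
Below outfall 2: Q → 44.23 m³/s, C = (40.03·36.62 + 4.200·400.0)/44.23 = 71.12 µg/L.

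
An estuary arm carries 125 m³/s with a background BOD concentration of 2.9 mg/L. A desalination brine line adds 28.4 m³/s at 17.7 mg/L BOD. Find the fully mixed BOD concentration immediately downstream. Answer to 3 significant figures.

Mixed concentration C = ΣQC/ΣQ = (125.0·2.900 + 28.40·17.70) / 153.4 = 865.2/153.4 = 5.640 mg/L.

5.64 mg/L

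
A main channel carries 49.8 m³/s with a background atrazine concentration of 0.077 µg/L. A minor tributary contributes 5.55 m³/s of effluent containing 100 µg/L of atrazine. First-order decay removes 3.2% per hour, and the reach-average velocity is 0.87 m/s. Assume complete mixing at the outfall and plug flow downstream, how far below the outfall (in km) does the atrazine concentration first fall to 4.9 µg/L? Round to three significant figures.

69.6 km

Conservation of mass: C = (49.80·0.07700 + 5.550·100.0) / 55.35 = 558.8/55.35 = 10.10 µg/L.
3.2%/h lost → k = −ln(1 − 0.032) = 0.03252 h⁻¹.
Set 10.10·exp(−k·t) = 4.9 → t = ln(10.10/4.9)/k = 80020 s = 22.23 h.
Distance = v·t = 0.87·80020 = 69620 m = 69.62 km.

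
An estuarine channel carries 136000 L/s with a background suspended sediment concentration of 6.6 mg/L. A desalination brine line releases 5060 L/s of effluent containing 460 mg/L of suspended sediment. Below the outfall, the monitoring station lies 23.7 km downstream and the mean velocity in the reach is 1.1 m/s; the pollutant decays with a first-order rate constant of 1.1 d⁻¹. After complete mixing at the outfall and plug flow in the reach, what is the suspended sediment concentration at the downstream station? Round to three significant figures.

17.4 mg/L

Conservation of mass: C = (136000·6.600 + 5060·460.0) / 141100 = 3225000/141100 = 22.86 mg/L.
Travel time t = 23.7·1000 / 1.1 = 21550 s = 5.985 h.
Applying C = C₀e^(−kt): 22.86 × 0.7601 = 17.38 mg/L.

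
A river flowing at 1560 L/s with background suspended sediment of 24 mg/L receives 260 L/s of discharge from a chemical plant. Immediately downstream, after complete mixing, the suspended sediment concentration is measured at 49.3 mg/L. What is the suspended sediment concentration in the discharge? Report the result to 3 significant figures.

Mass balance: 1560·24.00 + 260.0·Cₑ = 1820·49.30
→ Cₑ = (1820·49.30 − 1560·24.00) / 260.0 = 201.1 mg/L.

201 mg/L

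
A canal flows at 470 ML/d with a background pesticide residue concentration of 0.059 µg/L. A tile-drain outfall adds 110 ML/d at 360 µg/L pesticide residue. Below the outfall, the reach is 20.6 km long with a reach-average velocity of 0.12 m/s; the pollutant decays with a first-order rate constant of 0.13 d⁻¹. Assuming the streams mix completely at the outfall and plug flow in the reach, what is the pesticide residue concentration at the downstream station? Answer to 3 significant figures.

Mixed concentration C = ΣQC/ΣQ = (470.0·0.05900 + 110.0·360.0) / 580.0 = 39630/580.0 = 68.32 µg/L.
Travel time t = 20.6·1000 / 0.12 = 171700 s = 47.69 h.
After decay, C = 68.32 × e^(−kt) = 68.32 × 0.7724 = 52.77 µg/L.

52.8 µg/L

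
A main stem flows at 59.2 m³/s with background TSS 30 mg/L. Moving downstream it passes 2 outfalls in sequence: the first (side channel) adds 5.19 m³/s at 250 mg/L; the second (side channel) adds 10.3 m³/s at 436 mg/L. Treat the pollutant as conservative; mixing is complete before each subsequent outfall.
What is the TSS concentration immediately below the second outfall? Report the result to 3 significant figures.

101 mg/L

Outfall 1: combined Q = 64.39 m³/s; C = (59.20·30.00 + 5.190·250.0)/64.39 = 47.73 mg/L.
Outfall 2: combined Q = 74.69 m³/s; C = (64.39·47.73 + 10.30·436.0)/74.69 = 101.3 mg/L.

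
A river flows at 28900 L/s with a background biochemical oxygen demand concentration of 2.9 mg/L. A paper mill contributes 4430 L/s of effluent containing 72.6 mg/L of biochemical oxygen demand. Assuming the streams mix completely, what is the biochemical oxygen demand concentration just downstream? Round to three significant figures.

12.2 mg/L

After mixing, C = (28900·2.900 + 4430·72.60) / 33330 = 405400/33330 = 12.16 mg/L.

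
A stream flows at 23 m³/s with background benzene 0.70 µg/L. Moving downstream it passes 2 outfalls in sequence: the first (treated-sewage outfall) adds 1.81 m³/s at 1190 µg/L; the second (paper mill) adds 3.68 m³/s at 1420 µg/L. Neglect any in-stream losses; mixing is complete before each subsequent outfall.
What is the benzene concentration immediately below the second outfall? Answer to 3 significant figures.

After outfall 1: Q = 23.00 + 1.810 = 24.81 m³/s; C = (23.00·0.7000 + 1.810·1190)/24.81 = 87.46 µg/L.
After outfall 2: Q = 24.81 + 3.680 = 28.49 m³/s; C = (24.81·87.46 + 3.680·1420)/28.49 = 259.6 µg/L.

260 µg/L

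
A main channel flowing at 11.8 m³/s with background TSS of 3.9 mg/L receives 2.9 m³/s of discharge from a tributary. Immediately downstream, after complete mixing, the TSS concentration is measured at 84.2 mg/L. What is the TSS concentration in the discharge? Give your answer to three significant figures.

Mass balance: 11.80·3.900 + 2.900·Cₑ = 14.70·84.20
→ Cₑ = (14.70·84.20 − 11.80·3.900) / 2.900 = 410.9 mg/L.

411 mg/L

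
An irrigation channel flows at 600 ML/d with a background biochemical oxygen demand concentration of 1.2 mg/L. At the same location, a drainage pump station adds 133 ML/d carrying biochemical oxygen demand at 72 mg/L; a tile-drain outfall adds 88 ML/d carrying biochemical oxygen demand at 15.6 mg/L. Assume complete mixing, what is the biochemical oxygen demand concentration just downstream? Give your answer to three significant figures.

After mixing, C = (600.0·1.200 + 133.0·72.00 + 88.00·15.60) / 821.0 = 11670/821.0 = 14.21 mg/L.

14.2 mg/L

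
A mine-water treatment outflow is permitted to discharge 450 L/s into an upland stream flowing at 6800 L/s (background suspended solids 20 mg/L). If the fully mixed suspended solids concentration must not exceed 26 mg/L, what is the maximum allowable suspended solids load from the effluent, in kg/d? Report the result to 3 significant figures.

4540 kg/d

Mass balance at the limit: 6800·20.00 + 450.0·Cₑ = 7250·26 → Cₑ = 116.7 mg/L.
450.0 L/s = 0.4500 m³/s. Load = 0.4500 m³/s × 116.7 g/m³ × 86 400 s/d = 4536 kg/d.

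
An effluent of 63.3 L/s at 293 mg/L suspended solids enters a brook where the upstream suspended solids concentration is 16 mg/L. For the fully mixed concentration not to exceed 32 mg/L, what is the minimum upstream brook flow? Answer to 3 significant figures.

Set C_mix = 32: (Q·16.00 + 63.30·293.0) / (Q + 63.30) = 32
→ Q = 63.30·(293.0 − 32)/(32 − 16.00) = 1033 L/s.

1030 L/s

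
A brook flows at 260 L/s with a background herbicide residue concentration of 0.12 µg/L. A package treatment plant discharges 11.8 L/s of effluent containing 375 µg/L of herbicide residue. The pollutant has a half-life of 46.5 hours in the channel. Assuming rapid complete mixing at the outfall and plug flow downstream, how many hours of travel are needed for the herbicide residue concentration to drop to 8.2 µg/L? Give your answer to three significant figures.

Mixed concentration C = ΣQC/ΣQ = (260.0·0.1200 + 11.80·375.0) / 271.8 = 4456/271.8 = 16.40 µg/L.
Half-life 46.5 h → k = ln 2 / 46.5 = 0.01491 h⁻¹ = 0.3578 d⁻¹.
16.40·exp(−k·t) = 8.2 → t = ln(16.40/8.2)/k = 167300 s = 46.48 h.

46.5 h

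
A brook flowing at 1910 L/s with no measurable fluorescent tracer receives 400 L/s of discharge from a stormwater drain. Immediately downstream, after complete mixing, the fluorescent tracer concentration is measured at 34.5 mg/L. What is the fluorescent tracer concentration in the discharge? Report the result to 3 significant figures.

199 mg/L

Mass balance: 1910·0 + 400.0·Cₑ = 2310·34.50
→ Cₑ = (2310·34.50 − 1910·0) / 400.0 = 199.2 mg/L.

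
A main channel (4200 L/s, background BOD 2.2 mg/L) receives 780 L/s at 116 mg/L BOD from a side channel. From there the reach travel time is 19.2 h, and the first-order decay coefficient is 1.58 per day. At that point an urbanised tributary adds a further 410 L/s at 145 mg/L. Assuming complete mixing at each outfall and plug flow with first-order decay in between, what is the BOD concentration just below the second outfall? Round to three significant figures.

After mixing, C = (4200·2.200 + 780.0·116.0) / 4980 = 99720/4980 = 20.02 mg/L; combined flow 4980 L/s.
First-order decay: C = 20.02·exp(−k·t) = 20.02·0.2825 = 5.657 mg/L.
At the second outfall, C = (4980·5.657 + 410.0·145.0) / (4980 + 410.0) = 16.26 mg/L.

16.3 mg/L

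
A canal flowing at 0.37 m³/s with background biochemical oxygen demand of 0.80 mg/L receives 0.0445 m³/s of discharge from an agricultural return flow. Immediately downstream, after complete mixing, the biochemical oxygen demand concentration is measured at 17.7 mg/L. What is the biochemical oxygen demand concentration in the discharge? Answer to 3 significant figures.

Mass balance: 0.3700·0.8000 + 0.04450·Cₑ = 0.4145·17.70
→ Cₑ = (0.4145·17.70 − 0.3700·0.8000) / 0.04450 = 158.2 mg/L.

158 mg/L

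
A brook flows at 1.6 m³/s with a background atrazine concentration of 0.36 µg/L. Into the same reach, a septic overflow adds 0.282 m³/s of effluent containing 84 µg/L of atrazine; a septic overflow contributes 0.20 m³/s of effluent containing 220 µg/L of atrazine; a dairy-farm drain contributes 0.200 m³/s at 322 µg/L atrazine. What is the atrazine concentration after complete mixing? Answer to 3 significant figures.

58.1 µg/L

Conservation of mass: C = (1.600·0.3600 + 0.2820·84.00 + 0.2000·220.0 + 0.2000·322.0) / 2.282 = 132.7/2.282 = 58.13 µg/L.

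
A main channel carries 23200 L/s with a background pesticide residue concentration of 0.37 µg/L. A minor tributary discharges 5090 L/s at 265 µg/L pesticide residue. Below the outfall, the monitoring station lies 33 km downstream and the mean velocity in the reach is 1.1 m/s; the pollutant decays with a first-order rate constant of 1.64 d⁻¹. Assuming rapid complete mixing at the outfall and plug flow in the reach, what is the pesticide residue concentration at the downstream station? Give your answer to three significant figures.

27.2 µg/L

After mixing, C = (23200·0.3700 + 5090·265.0) / 28290 = 1357000/28290 = 47.98 µg/L.
Travel time t = 33·1000 / 1.1 = 30000 s = 8.333 h.
Applying C = C₀e^(−kt): 47.98 × 0.5658 = 27.15 µg/L.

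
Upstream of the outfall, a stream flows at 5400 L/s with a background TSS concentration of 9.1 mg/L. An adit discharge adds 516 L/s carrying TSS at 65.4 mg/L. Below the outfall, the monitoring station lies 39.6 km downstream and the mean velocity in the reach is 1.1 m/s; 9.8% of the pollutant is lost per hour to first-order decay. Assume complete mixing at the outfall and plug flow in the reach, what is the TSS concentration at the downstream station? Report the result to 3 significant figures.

4.99 mg/L

Mass balance: C = (5400·9.100 + 516.0·65.40) / 5916 = 82890/5916 = 14.01 mg/L.
Travel time t = 39.6·1000 / 1.1 = 36000 s = 10.00 h.
9.8%/h lost → k = −ln(1 − 0.098) = 0.1031 h⁻¹.
Applying C = C₀e^(−kt): 14.01 × 0.3565 = 4.995 mg/L.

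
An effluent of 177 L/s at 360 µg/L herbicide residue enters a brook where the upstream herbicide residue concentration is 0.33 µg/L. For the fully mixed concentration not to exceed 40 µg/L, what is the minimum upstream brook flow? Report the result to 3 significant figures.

1430 L/s

Set C_mix = 40: (Q·0.3300 + 177.0·360.0) / (Q + 177.0) = 40
→ Q = 177.0·(360.0 − 40)/(40 − 0.3300) = 1428 L/s.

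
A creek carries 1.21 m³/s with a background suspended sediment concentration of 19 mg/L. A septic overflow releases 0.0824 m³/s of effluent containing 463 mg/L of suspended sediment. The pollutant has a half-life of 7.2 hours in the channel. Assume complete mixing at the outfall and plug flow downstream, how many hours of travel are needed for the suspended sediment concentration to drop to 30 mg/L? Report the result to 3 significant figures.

Conservation of mass: C = (1.210·19.00 + 0.08240·463.0) / 1.292 = 61.14/1.292 = 47.31 mg/L.
Half-life 7.2 h → k = ln 2 / 7.2 = 0.09627 h⁻¹ = 2.310 d⁻¹.
47.31·exp(−k·t) = 30 → t = ln(47.31/30)/k = 17030 s = 4.731 h.

4.73 h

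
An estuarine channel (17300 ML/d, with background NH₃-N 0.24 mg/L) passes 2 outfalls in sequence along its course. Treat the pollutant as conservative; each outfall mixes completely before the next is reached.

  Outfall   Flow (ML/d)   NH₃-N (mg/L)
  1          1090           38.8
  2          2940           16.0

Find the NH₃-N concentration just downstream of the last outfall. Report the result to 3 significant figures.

4.38 mg/L

Outfall 1: combined Q = 18390 ML/d; C = (17300·0.2400 + 1090·38.80)/18390 = 2.526 mg/L.
Outfall 2: combined Q = 21330 ML/d; C = (18390·2.526 + 2940·16.00)/21330 = 4.383 mg/L.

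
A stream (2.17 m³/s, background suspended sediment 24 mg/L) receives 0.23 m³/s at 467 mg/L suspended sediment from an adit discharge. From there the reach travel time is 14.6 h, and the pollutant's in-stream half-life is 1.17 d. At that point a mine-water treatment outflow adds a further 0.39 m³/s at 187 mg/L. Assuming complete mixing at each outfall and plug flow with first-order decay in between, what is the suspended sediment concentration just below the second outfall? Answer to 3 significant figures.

After mixing, C = (2.170·24.00 + 0.2300·467.0) / 2.400 = 159.5/2.400 = 66.45 mg/L; combined flow 2.400 m³/s.
Half-life 1.17 d → k = ln 2 / 1.17 = 0.5924 d⁻¹.
Decay over the reach: 66.45·exp(−kt) = 66.45·0.6974 = 46.35 mg/L.
Second outfall: C = (2.400·46.35 + 0.3900·187.0)/2.790 = 66.01 mg/L.

66.0 mg/L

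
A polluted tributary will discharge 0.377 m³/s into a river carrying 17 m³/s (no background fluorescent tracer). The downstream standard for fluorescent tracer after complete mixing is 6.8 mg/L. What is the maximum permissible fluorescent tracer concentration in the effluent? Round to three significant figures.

313 mg/L

At the limit, (Qr·Cr + Qe·Cₑ)/(Qr + Qe) = 6.8:
Cₑ = (17.38·6.8 − 17.00·0) / 0.3770 = 313.4 mg/L.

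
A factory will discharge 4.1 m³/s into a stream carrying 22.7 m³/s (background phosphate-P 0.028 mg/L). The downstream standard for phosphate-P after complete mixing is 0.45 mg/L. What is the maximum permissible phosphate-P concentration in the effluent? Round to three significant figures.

2.79 mg/L

At the limit, (Qr·Cr + Qe·Cₑ)/(Qr + Qe) = 0.45:
Cₑ = (26.80·0.45 − 22.70·0.02800) / 4.100 = 2.786 mg/L.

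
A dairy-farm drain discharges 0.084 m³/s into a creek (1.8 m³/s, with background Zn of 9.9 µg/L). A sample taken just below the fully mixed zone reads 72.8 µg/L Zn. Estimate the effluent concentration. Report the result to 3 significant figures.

Mass balance: 1.800·9.900 + 0.08400·Cₑ = 1.884·72.80
→ Cₑ = (1.884·72.80 − 1.800·9.900) / 0.08400 = 1421 µg/L.

1420 µg/L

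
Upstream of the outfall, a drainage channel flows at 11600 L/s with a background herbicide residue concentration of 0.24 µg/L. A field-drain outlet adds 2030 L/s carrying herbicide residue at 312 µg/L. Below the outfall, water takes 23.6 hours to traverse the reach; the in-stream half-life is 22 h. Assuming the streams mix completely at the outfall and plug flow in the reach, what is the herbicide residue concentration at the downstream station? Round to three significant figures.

22.2 µg/L

Mixed concentration C = ΣQC/ΣQ = (11600·0.2400 + 2030·312.0) / 13630 = 636100/13630 = 46.67 µg/L.
Half-life 22 h → k = ln 2 / 22 = 0.03151 h⁻¹ = 0.7562 d⁻¹.
First-order decay: C = 46.67·exp(−k·t) = 46.67·0.4754 = 22.19 µg/L.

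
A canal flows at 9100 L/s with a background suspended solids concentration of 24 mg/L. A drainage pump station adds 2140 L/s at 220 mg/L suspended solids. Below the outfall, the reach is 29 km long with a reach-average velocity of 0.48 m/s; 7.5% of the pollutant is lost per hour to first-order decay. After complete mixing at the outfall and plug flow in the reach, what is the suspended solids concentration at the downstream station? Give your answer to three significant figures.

Mixed concentration C = ΣQC/ΣQ = (9100·24.00 + 2140·220.0) / 11240 = 689200/11240 = 61.32 mg/L.
Travel time t = 29·1000 / 0.48 = 60420 s = 16.78 h.
7.5%/h lost → k = −ln(1 − 0.075) = 0.07796 h⁻¹.
After decay, C = 61.32 × e^(−kt) = 61.32 × 0.2703 = 16.57 mg/L.

16.6 mg/L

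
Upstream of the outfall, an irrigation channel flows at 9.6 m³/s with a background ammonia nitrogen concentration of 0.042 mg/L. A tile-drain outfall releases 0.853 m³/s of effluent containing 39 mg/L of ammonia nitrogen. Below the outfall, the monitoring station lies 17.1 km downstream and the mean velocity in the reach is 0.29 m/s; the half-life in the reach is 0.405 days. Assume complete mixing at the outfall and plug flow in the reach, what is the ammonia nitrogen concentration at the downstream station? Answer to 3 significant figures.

Conservation of mass: C = (9.600·0.04200 + 0.8530·39.00) / 10.45 = 33.67/10.45 = 3.221 mg/L.
Travel time t = 17.1·1000 / 0.29 = 58970 s = 16.38 h.
Half-life 0.405 d → k = ln 2 / 0.405 = 1.711 d⁻¹.
First-order decay: C = 3.221·exp(−k·t) = 3.221·0.3110 = 1.002 mg/L.

1.00 mg/L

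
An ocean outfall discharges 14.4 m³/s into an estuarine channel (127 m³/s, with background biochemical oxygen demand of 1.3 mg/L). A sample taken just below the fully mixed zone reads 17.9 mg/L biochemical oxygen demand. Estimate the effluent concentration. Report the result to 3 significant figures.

164 mg/L

Mass balance: 127.0·1.300 + 14.40·Cₑ = 141.4·17.90
→ Cₑ = (141.4·17.90 − 127.0·1.300) / 14.40 = 164.3 mg/L.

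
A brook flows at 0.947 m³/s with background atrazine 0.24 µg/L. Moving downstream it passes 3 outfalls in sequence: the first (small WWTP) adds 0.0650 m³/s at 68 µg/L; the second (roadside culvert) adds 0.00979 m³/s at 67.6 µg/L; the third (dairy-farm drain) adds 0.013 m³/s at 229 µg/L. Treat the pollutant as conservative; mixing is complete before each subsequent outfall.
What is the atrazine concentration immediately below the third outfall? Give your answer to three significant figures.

After outfall 1: Q = 0.9470 + 0.06500 = 1.012 m³/s; C = (0.9470·0.2400 + 0.06500·68.00)/1.012 = 4.592 µg/L.
After outfall 2: Q = 1.012 + 0.009790 = 1.022 m³/s; C = (1.012·4.592 + 0.009790·67.60)/1.022 = 5.196 µg/L.
After outfall 3: Q = 1.022 + 0.01300 = 1.035 m³/s; C = (1.022·5.196 + 0.01300·229.0)/1.035 = 8.008 µg/L.

8.01 µg/L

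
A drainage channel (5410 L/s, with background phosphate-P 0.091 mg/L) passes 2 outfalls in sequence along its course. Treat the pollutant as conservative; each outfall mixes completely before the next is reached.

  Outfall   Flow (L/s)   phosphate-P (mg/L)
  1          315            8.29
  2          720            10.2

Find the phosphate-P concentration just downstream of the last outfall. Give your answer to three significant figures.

Outfall 1: combined Q = 5725 L/s; C = (5410·0.09100 + 315.0·8.290)/5725 = 0.5421 mg/L.
Outfall 2: combined Q = 6445 L/s; C = (5725·0.5421 + 720.0·10.20)/6445 = 1.621 mg/L.

1.62 mg/L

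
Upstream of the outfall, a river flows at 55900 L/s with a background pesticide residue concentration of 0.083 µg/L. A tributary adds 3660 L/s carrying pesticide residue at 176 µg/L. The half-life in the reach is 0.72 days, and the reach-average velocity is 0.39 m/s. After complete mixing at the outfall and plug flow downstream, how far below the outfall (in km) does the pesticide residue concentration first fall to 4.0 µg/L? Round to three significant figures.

35.1 km

After mixing, C = (55900·0.08300 + 3660·176.0) / 59560 = 648800/59560 = 10.89 µg/L.
Half-life 0.72 d → k = ln 2 / 0.72 = 0.9627 d⁻¹.
Set 10.89·exp(−k·t) = 4.0 → t = ln(10.89/4.0)/k = 89910 s = 24.98 h.
Distance = v·t = 0.39·89910 = 35070 m = 35.07 km.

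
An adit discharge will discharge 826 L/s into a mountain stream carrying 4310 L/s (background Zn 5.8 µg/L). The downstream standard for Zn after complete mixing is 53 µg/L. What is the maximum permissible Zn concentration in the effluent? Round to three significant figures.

At the limit, (Qr·Cr + Qe·Cₑ)/(Qr + Qe) = 53:
Cₑ = (5136·53 − 4310·5.800) / 826.0 = 299.3 µg/L.

299 µg/L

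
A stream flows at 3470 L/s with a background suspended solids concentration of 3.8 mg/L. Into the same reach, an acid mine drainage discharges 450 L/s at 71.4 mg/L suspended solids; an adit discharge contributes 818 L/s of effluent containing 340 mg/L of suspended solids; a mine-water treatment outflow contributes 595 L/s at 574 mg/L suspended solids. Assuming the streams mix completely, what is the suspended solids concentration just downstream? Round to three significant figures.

125 mg/L

Flow-weighted average: C = (3470·3.800 + 450.0·71.40 + 818.0·340.0 + 595.0·574.0) / 5333 = 665000/5333 = 124.7 mg/L.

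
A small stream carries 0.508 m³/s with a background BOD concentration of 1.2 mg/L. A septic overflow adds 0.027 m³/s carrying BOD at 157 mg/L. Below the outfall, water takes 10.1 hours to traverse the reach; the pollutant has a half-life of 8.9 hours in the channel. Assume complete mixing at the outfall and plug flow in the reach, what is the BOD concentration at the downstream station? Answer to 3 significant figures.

Mixed concentration C = ΣQC/ΣQ = (0.5080·1.200 + 0.02700·157.0) / 0.5350 = 4.849/0.5350 = 9.063 mg/L.
Half-life 8.9 h → k = ln 2 / 8.9 = 0.07788 h⁻¹ = 1.869 d⁻¹.
First-order decay: C = 9.063·exp(−k·t) = 9.063·0.4554 = 4.127 mg/L.

4.13 mg/L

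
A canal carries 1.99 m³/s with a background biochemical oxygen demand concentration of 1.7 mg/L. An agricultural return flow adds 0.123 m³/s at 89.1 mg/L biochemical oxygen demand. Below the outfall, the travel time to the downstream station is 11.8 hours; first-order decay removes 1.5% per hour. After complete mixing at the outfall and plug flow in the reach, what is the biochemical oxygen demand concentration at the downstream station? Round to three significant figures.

Conservation of mass: C = (1.990·1.700 + 0.1230·89.10) / 2.113 = 14.34/2.113 = 6.788 mg/L.
1.5%/h lost → k = −ln(1 − 0.015) = 0.01511 h⁻¹.
After decay, C = 6.788 × e^(−kt) = 6.788 × 0.8367 = 5.679 mg/L.

5.68 mg/L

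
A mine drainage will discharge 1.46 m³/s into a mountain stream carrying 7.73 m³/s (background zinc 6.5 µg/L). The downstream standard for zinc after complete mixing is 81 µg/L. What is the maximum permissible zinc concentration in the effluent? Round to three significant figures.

475 µg/L

At the limit, (Qr·Cr + Qe·Cₑ)/(Qr + Qe) = 81:
Cₑ = (9.190·81 − 7.730·6.500) / 1.460 = 475.4 µg/L.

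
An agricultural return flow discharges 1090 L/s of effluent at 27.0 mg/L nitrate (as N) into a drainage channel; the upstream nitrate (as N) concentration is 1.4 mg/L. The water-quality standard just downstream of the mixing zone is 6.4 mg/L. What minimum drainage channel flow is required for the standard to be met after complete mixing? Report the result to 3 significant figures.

4490 L/s

Set C_mix = 6.4: (Q·1.400 + 1090·27.00) / (Q + 1090) = 6.4
→ Q = 1090·(27.00 − 6.4)/(6.4 − 1.400) = 4491 L/s.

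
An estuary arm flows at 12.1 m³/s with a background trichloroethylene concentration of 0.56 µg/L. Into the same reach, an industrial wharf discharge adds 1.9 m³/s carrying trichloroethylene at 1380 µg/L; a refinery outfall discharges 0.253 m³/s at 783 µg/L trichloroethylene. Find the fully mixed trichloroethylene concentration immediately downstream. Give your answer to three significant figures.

Mixed concentration C = ΣQC/ΣQ = (12.10·0.5600 + 1.900·1380 + 0.2530·783.0) / 14.25 = 2827/14.25 = 198.3 µg/L.

198 µg/L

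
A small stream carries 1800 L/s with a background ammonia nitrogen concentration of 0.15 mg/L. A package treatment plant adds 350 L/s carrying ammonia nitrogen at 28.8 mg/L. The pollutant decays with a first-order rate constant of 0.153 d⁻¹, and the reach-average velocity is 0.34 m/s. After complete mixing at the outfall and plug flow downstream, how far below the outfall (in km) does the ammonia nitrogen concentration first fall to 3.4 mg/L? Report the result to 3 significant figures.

66.8 km

After mixing, C = (1800·0.1500 + 350.0·28.80) / 2150 = 10350/2150 = 4.814 mg/L.
Set 4.814·exp(−k·t) = 3.4 → t = ln(4.814/3.4)/k = 196400 s = 54.55 h.
Distance = v·t = 0.34·196400 = 66770 m = 66.77 km.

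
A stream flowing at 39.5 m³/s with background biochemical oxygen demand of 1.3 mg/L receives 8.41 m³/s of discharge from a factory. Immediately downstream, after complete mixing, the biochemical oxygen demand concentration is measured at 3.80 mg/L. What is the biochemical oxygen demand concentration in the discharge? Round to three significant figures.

15.5 mg/L

Mass balance: 39.50·1.300 + 8.410·Cₑ = 47.91·3.800
→ Cₑ = (47.91·3.800 − 39.50·1.300) / 8.410 = 15.54 mg/L.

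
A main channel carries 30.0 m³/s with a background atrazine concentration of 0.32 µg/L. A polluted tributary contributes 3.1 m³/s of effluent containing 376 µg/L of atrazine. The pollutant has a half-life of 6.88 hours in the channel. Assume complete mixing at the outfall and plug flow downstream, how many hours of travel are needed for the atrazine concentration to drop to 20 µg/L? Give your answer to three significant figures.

5.70 h

Mass balance: C = (30.00·0.3200 + 3.100·376.0) / 33.10 = 1175/33.10 = 35.50 µg/L.
Half-life 6.88 h → k = ln 2 / 6.88 = 0.1007 h⁻¹ = 2.418 d⁻¹.
35.50·exp(−k·t) = 20 → t = ln(35.50/20)/k = 20510 s = 5.697 h.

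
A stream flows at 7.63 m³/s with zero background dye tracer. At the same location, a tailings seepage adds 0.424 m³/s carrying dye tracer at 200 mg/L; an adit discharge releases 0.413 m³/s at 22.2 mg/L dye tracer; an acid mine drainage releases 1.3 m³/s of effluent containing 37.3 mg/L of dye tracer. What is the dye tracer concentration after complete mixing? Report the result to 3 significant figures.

Mass balance: C = (7.630·0 + 0.4240·200.0 + 0.4130·22.20 + 1.300·37.30) / 9.767 = 142.5/9.767 = 14.59 mg/L.

14.6 mg/L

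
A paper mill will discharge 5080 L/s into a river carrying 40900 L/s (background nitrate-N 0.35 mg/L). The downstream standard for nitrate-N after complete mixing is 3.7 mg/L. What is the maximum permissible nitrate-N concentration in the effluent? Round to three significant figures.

At the limit, (Qr·Cr + Qe·Cₑ)/(Qr + Qe) = 3.7:
Cₑ = (45980·3.7 − 40900·0.3500) / 5080 = 30.67 mg/L.

30.7 mg/L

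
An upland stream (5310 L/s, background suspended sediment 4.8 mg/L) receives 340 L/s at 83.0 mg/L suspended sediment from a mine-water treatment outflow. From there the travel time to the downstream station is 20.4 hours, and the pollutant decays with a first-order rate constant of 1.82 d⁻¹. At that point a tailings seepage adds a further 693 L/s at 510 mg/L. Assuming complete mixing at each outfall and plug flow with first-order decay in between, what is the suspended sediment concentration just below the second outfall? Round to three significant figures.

Mixed concentration C = ΣQC/ΣQ = (5310·4.800 + 340.0·83.00) / 5650 = 53710/5650 = 9.506 mg/L; combined flow 5650 L/s.
Applying C = C₀e^(−kt): 9.506 × 0.2129 = 2.024 mg/L.
At the second outfall, C = (5650·2.024 + 693.0·510.0) / (5650 + 693.0) = 57.52 mg/L.

57.5 mg/L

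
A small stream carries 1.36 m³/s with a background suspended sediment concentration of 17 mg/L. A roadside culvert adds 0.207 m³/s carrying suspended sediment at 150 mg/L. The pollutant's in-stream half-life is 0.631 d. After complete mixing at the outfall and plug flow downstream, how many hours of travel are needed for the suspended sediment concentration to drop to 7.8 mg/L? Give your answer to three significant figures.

32.5 h

Flow-weighted average: C = (1.360·17.00 + 0.2070·150.0) / 1.567 = 54.17/1.567 = 34.57 mg/L.
Half-life 0.631 d → k = ln 2 / 0.631 = 1.098 d⁻¹.
34.57·exp(−k·t) = 7.8 → t = ln(34.57/7.8)/k = 117100 s = 32.53 h.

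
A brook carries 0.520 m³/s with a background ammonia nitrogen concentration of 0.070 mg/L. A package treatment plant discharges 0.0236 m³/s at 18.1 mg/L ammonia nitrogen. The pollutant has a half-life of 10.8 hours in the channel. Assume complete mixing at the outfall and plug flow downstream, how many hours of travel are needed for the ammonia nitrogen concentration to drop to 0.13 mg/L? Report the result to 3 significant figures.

Conservation of mass: C = (0.5200·0.07000 + 0.02360·18.10) / 0.5436 = 0.4636/0.5436 = 0.8528 mg/L.
Half-life 10.8 h → k = ln 2 / 10.8 = 0.06418 h⁻¹ = 1.540 d⁻¹.
0.8528·exp(−k·t) = 0.13 → t = ln(0.8528/0.13)/k = 105500 s = 29.31 h.

29.3 h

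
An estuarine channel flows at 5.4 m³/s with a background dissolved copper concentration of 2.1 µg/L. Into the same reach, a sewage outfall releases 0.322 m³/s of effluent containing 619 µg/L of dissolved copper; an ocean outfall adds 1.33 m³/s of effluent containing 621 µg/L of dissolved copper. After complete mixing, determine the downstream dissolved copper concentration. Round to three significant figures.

147 µg/L

Mixed concentration C = ΣQC/ΣQ = (5.400·2.100 + 0.3220·619.0 + 1.330·621.0) / 7.052 = 1037/7.052 = 147.0 µg/L.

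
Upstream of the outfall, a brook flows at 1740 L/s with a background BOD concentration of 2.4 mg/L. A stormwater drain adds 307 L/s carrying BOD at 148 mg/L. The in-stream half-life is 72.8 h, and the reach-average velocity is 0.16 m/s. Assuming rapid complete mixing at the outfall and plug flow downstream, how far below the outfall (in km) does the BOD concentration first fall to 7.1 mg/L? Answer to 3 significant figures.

After mixing, C = (1740·2.400 + 307.0·148.0) / 2047 = 49610/2047 = 24.24 mg/L.
Half-life 72.8 h → k = ln 2 / 72.8 = 0.009521 h⁻¹ = 0.2285 d⁻¹.
Set 24.24·exp(−k·t) = 7.1 → t = ln(24.24/7.1)/k = 464200 s = 128.9 h.
Distance = v·t = 0.16·464200 = 74280 m = 74.28 km.

74.3 km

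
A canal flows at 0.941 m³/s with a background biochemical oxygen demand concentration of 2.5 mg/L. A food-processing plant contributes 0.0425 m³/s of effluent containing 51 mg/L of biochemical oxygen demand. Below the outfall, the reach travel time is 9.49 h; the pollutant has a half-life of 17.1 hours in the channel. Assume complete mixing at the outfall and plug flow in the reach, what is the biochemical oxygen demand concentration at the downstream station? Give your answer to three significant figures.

3.13 mg/L

Conservation of mass: C = (0.9410·2.500 + 0.04250·51.00) / 0.9835 = 4.520/0.9835 = 4.596 mg/L.
Half-life 17.1 h → k = ln 2 / 17.1 = 0.04053 h⁻¹ = 0.9728 d⁻¹.
Decay over the reach: 4.596·exp(−kt) = 4.596·0.6807 = 3.128 mg/L.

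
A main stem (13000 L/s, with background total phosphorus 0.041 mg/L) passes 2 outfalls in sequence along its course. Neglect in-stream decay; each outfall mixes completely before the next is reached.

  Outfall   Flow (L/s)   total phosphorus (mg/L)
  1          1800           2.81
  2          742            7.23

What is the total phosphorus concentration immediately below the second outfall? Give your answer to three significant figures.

0.705 mg/L

Outfall 1: combined Q = 14800 L/s; C = (13000·0.04100 + 1800·2.810)/14800 = 0.3778 mg/L.
Outfall 2: combined Q = 15540 L/s; C = (14800·0.3778 + 742.0·7.230)/15540 = 0.7049 mg/L.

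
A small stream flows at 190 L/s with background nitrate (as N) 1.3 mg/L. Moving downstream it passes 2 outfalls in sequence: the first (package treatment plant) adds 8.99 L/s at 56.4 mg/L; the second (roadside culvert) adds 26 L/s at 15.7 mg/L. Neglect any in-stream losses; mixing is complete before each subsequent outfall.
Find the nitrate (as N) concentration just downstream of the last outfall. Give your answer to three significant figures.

After outfall 1: Q = 190.0 + 8.990 = 199.0 L/s; C = (190.0·1.300 + 8.990·56.40)/199.0 = 3.789 mg/L.
After outfall 2: Q = 199.0 + 26.00 = 225.0 L/s; C = (199.0·3.789 + 26.00·15.70)/225.0 = 5.166 mg/L.

5.17 mg/L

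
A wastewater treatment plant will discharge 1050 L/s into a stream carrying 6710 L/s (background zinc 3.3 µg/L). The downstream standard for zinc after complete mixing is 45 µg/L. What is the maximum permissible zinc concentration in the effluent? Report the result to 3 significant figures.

At the limit, (Qr·Cr + Qe·Cₑ)/(Qr + Qe) = 45:
Cₑ = (7760·45 − 6710·3.300) / 1050 = 311.5 µg/L.

311 µg/L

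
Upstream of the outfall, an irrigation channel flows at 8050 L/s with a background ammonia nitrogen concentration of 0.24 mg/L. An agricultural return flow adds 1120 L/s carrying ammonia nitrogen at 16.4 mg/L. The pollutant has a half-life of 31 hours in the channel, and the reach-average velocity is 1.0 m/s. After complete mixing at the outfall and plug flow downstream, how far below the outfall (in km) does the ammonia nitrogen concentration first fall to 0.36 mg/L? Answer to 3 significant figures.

292 km

Mixed concentration C = ΣQC/ΣQ = (8050·0.2400 + 1120·16.40) / 9170 = 20300/9170 = 2.214 mg/L.
Half-life 31 h → k = ln 2 / 31 = 0.02236 h⁻¹ = 0.5366 d⁻¹.
Set 2.214·exp(−k·t) = 0.36 → t = ln(2.214/0.36)/k = 292400 s = 81.23 h.
Distance = v·t = 1.0·292400 = 292400 m = 292.4 km.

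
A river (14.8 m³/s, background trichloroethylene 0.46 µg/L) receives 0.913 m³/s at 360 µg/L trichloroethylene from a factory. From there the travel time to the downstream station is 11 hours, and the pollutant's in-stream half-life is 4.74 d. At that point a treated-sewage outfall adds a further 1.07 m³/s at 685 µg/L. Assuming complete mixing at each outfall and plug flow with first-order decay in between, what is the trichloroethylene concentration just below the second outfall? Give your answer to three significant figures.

After mixing, C = (14.80·0.4600 + 0.9130·360.0) / 15.71 = 335.5/15.71 = 21.35 µg/L; combined flow 15.71 m³/s.
Half-life 4.74 d → k = ln 2 / 4.74 = 0.1462 d⁻¹.
Applying C = C₀e^(−kt): 21.35 × 0.9352 = 19.97 µg/L.
At the second outfall, C = (15.71·19.97 + 1.070·685.0) / (15.71 + 1.070) = 62.37 µg/L.

62.4 µg/L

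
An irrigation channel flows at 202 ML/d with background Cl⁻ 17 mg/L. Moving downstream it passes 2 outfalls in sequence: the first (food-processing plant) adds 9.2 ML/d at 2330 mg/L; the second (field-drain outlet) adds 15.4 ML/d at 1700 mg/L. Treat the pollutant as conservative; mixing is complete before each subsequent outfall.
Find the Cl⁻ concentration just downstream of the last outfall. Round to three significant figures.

Below outfall 1: Q → 211.2 ML/d, C = (202.0·17.00 + 9.200·2330)/211.2 = 117.8 mg/L.
Below outfall 2: Q → 226.6 ML/d, C = (211.2·117.8 + 15.40·1700)/226.6 = 225.3 mg/L.

225 mg/L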